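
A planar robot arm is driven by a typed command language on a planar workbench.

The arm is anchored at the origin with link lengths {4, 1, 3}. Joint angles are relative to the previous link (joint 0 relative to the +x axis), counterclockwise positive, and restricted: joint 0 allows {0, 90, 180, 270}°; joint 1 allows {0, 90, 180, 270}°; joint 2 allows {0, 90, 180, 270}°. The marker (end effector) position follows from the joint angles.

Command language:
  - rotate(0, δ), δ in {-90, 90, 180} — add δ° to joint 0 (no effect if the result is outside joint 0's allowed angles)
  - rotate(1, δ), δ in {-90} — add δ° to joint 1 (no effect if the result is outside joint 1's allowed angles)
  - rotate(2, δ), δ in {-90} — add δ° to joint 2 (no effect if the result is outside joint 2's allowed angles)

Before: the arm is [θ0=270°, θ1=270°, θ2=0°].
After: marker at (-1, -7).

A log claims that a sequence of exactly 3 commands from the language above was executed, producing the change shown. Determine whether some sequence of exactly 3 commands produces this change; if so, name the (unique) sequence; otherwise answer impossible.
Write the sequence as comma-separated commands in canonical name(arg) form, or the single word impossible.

initial: [θ0=270°, θ1=270°, θ2=0°]
1. rotate(2, -90) → [θ0=270°, θ1=270°, θ2=270°]
2. rotate(2, -90) → [θ0=270°, θ1=270°, θ2=180°]
3. rotate(2, -90) → [θ0=270°, θ1=270°, θ2=90°]
uniquely the one of 125 3-step routes that fits.

rotate(2, -90), rotate(2, -90), rotate(2, -90)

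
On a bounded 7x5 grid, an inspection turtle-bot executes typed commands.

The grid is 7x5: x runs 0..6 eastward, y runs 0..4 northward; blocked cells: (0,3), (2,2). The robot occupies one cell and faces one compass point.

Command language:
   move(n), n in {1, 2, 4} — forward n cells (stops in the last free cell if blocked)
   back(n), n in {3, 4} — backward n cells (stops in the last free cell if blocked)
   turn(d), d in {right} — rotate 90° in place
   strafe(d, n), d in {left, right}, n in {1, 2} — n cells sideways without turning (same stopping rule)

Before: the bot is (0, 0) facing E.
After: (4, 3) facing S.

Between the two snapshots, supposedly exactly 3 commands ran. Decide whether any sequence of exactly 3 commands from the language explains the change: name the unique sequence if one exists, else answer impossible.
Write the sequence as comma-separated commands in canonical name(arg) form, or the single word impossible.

key: order matters: swapping move(4) and back(3) lands elsewhere
from: (0, 0) facing E
[1] after move(4): (4, 0) facing E
[2] after turn(right): (4, 0) facing S
[3] after back(3): (4, 3) facing S
uniquely the one of 1000 3-step routes that fits.

move(4), turn(right), back(3)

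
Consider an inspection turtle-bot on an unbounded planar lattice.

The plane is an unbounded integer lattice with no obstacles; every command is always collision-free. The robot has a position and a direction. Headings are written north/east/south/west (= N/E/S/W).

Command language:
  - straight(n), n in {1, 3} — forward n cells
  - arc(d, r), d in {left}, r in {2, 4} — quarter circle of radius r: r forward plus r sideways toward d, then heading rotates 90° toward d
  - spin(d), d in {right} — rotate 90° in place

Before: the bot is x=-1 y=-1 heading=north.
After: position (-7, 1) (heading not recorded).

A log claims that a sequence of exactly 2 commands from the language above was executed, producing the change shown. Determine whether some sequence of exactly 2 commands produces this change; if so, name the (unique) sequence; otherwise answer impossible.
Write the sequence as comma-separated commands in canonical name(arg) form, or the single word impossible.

key: order matters: swapping arc(left, 4) and arc(left, 2) lands elsewhere
start: x=-1 y=-1 heading=north
t=1 arc(left, 4) ⇒ x=-5 y=3 heading=west
t=2 arc(left, 2) ⇒ x=-7 y=1 heading=south
no rival 2-sequence matches.

arc(left, 4), arc(left, 2)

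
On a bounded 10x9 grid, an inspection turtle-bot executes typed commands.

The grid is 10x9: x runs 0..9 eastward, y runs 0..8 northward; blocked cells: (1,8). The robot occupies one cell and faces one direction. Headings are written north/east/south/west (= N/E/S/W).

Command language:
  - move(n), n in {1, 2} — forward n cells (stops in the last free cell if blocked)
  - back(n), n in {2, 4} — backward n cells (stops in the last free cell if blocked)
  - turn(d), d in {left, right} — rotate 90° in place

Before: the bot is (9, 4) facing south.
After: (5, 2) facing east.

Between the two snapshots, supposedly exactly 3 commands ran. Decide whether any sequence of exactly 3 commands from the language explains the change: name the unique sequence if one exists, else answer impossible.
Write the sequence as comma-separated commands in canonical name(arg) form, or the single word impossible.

move(2), turn(left), back(4)

key: running back(4) before move(2) would end elsewhere — order is forced
begin: (9, 4) facing south
step 1 (move(2)): (9, 2) facing south
step 2 (turn(left)): (9, 2) facing east
step 3 (back(4)): (5, 2) facing east
all 216 alternatives checked — unique.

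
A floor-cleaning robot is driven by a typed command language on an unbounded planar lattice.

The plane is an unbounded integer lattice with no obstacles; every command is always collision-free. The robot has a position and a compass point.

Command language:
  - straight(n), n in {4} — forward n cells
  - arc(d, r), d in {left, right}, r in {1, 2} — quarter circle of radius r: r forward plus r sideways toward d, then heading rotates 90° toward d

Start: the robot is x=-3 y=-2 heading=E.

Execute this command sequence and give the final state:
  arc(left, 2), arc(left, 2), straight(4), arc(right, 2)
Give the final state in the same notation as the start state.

x=-9 y=4 heading=N

start: x=-3 y=-2 heading=E
1. arc(left, 2) → x=-1 y=0 heading=N
2. arc(left, 2) → x=-3 y=2 heading=W
3. straight(4) → x=-7 y=2 heading=W
4. arc(right, 2) → x=-9 y=4 heading=N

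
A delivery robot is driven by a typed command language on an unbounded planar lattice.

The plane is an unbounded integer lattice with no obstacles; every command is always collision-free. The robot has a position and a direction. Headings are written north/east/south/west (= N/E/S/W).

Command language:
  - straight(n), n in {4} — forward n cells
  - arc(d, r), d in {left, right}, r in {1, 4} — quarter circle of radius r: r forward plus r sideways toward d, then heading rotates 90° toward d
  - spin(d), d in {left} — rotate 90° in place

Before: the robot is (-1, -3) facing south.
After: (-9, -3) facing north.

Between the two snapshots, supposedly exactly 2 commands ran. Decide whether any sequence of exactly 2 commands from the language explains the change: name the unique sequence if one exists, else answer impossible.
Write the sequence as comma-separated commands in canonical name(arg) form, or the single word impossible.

arc(right, 4), arc(right, 4)

key: cell and facing (now N) both changed — the 2 commands mix motion and turning
initial: (-1, -3) facing south
[1] after arc(right, 4): (-5, -7) facing west
[2] after arc(right, 4): (-9, -3) facing north
no rival 2-sequence matches.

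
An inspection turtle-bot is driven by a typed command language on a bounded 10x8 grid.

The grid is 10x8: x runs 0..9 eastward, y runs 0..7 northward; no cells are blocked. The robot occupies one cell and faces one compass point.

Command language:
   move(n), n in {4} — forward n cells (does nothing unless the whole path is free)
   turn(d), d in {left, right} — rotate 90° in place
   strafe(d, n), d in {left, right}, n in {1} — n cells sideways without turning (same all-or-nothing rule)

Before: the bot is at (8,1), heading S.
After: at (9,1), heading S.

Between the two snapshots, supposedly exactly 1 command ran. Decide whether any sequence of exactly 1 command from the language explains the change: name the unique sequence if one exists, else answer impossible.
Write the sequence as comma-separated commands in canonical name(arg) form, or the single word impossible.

strafe(left, 1)

key: heading stays S — the single command does not turn
t0: at (8,1), heading S
[1] after strafe(left, 1): at (9,1), heading S
no rival 1-sequence matches.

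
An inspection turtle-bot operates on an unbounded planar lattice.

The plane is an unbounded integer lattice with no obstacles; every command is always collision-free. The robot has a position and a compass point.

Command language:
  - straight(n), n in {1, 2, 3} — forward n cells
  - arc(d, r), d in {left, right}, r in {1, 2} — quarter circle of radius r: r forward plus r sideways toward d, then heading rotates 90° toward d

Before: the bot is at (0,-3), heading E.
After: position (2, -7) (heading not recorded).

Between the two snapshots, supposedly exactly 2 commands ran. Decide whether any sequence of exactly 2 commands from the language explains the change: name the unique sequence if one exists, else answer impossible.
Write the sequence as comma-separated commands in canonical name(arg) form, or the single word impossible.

key: running straight(2) before arc(right, 2) would end elsewhere — order is forced
t0: at (0,-3), heading E
1. arc(right, 2) → at (2,-5), heading S
2. straight(2) → at (2,-7), heading S
all 49 alternatives checked — unique.

arc(right, 2), straight(2)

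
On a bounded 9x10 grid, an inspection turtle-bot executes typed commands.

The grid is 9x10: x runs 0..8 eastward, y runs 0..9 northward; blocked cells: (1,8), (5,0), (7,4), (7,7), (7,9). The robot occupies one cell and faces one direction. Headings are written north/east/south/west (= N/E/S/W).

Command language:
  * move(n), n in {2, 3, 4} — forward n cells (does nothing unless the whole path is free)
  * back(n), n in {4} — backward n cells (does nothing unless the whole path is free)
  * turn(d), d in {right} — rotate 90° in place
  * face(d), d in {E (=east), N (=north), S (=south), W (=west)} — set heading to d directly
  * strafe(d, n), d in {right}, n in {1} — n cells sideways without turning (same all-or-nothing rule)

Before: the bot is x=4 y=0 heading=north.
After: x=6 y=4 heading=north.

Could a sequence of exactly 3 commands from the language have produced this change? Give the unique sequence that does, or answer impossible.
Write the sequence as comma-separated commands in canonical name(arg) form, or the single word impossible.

key: still facing N at the end — nothing in the sequence rotates
initial: x=4 y=0 heading=north
t=1 move(4) ⇒ x=4 y=4 heading=north
t=2 strafe(right, 1) ⇒ x=5 y=4 heading=north
t=3 strafe(right, 1) ⇒ x=6 y=4 heading=north
no rival 3-sequence matches.

move(4), strafe(right, 1), strafe(right, 1)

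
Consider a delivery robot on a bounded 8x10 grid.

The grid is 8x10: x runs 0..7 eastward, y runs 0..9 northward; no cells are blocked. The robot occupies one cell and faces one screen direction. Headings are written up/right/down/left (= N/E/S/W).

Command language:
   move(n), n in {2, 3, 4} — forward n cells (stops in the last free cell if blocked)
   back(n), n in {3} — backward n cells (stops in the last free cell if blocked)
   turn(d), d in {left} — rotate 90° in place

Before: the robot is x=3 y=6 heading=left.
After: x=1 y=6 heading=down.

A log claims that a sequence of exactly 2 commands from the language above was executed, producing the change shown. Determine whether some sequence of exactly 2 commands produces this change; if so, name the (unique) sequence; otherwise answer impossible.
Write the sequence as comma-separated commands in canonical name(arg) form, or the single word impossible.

move(2), turn(left)

key: position moved to (1,6) AND the heading swung to S — translation plus rotation needed
from: x=3 y=6 heading=left
1. move(2) → x=1 y=6 heading=left
2. turn(left) → x=1 y=6 heading=down
no rival 2-sequence matches.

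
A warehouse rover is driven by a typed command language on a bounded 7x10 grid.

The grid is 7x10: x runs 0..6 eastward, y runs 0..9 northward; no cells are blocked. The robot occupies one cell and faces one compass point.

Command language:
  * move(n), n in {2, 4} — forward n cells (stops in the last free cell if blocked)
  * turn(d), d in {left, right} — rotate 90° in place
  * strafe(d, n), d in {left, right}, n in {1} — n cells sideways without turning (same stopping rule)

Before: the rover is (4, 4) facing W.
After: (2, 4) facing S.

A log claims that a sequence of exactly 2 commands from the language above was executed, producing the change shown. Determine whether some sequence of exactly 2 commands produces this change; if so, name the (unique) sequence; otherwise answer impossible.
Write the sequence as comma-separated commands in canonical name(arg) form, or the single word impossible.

key: position moved to (2,4) AND the heading swung to S — translation plus rotation needed
from: (4, 4) facing W
step 1 (move(2)): (2, 4) facing W
step 2 (turn(left)): (2, 4) facing S
no other 2-command option fits: unique.

move(2), turn(left)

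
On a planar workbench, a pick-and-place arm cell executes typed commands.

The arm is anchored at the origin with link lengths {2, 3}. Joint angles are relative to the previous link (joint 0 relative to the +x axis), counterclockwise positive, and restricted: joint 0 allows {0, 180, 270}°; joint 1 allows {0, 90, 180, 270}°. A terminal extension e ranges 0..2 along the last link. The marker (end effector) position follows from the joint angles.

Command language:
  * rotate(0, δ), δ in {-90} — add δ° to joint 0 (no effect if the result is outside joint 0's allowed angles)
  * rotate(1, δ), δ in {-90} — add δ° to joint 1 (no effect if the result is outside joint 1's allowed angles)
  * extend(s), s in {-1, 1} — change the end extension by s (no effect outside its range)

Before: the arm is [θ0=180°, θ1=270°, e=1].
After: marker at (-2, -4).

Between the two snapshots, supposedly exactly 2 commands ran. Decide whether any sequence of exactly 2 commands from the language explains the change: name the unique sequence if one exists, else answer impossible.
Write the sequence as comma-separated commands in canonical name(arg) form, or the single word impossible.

rotate(1, -90), rotate(1, -90)

initial: [θ0=180°, θ1=270°, e=1]
1. rotate(1, -90) → [θ0=180°, θ1=180°, e=1]
2. rotate(1, -90) → [θ0=180°, θ1=90°, e=1]
no other 2-command option fits: unique.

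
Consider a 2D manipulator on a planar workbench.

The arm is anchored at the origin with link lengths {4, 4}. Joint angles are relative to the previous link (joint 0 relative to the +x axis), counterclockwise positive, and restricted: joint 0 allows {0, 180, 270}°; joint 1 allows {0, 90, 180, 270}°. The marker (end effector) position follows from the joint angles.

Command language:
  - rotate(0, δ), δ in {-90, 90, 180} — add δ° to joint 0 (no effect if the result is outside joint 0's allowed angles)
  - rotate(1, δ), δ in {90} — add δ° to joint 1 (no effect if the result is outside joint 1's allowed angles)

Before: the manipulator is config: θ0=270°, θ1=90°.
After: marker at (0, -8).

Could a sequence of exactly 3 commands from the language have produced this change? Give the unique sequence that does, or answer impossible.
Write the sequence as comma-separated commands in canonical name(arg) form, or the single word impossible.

from: config: θ0=270°, θ1=90°
t=1 rotate(1, 90) ⇒ config: θ0=270°, θ1=180°
t=2 rotate(1, 90) ⇒ config: θ0=270°, θ1=270°
t=3 rotate(1, 90) ⇒ config: θ0=270°, θ1=0°
no rival 3-sequence matches.

rotate(1, 90), rotate(1, 90), rotate(1, 90)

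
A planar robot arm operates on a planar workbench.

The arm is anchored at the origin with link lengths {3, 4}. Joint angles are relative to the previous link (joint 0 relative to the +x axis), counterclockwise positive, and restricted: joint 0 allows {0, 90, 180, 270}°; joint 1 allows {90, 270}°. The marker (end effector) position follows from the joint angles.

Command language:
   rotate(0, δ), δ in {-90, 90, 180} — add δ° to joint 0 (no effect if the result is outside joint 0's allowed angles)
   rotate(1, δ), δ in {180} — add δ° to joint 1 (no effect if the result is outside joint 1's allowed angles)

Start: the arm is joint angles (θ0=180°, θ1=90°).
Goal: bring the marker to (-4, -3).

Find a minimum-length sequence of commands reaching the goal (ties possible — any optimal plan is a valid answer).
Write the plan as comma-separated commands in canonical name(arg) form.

start: joint angles (θ0=180°, θ1=90°)
t=1 rotate(1, 180) ⇒ joint angles (θ0=180°, θ1=270°)
t=2 rotate(0, 90) ⇒ joint angles (θ0=270°, θ1=270°)
minimal: 2 command(s), checked below 2.

rotate(1, 180), rotate(0, 90)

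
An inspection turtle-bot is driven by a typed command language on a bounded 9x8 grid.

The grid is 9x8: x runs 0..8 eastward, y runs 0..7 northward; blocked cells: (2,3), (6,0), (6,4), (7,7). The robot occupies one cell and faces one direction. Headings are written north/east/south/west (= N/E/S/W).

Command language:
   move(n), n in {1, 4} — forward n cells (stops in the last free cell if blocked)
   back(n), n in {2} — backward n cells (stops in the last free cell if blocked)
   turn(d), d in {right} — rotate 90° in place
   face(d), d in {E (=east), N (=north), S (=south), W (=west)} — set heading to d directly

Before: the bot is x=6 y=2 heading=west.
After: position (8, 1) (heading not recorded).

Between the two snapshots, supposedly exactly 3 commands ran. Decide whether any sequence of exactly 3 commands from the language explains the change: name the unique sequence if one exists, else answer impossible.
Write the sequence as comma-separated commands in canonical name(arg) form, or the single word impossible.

key: running move(1) before back(2) would end elsewhere — order is forced
from: x=6 y=2 heading=west
1. back(2) → x=8 y=2 heading=west
2. face(S) → x=8 y=2 heading=south
3. move(1) → x=8 y=1 heading=south
no other 3-command option fits: unique.

back(2), face(S), move(1)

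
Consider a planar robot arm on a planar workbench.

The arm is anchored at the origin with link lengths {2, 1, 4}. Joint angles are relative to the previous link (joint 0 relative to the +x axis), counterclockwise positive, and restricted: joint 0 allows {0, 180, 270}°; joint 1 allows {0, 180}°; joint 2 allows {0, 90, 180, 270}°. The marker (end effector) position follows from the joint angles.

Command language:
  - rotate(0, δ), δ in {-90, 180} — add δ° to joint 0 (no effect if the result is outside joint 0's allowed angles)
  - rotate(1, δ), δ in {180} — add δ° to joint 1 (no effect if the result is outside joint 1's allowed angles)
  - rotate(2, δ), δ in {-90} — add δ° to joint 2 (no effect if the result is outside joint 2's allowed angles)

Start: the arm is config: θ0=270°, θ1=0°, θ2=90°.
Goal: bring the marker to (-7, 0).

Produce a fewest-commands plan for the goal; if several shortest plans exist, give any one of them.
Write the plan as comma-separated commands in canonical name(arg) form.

t0: config: θ0=270°, θ1=0°, θ2=90°
1. rotate(2, -90) → config: θ0=270°, θ1=0°, θ2=0°
2. rotate(0, -90) → config: θ0=180°, θ1=0°, θ2=0°
nothing shorter than 2 reaches the goal.

rotate(2, -90), rotate(0, -90)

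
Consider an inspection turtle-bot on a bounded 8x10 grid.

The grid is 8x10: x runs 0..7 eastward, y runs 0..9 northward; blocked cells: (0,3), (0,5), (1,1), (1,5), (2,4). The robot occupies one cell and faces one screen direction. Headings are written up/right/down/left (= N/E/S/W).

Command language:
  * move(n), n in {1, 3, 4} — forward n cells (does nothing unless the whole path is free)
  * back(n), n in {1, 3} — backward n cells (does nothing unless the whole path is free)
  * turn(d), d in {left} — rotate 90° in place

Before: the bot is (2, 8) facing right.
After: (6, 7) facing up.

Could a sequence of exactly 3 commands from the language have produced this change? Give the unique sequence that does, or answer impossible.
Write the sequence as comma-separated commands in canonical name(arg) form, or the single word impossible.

move(4), turn(left), back(1)

key: running back(1) before move(4) would end elsewhere — order is forced
t0: (2, 8) facing right
1. move(4) → (6, 8) facing right
2. turn(left) → (6, 8) facing up
3. back(1) → (6, 7) facing up
no rival 3-sequence matches.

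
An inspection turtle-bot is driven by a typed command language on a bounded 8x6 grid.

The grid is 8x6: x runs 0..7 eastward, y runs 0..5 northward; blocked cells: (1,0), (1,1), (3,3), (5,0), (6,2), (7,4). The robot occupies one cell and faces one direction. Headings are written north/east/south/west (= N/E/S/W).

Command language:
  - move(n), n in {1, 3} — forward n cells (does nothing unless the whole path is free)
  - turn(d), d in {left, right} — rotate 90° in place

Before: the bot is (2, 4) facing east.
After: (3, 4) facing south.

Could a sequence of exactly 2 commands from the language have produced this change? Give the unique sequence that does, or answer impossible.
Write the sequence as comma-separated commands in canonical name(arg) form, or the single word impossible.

key: position moved to (3,4) AND the heading swung to S — translation plus rotation needed
start: (2, 4) facing east
t=1 move(1) ⇒ (3, 4) facing east
t=2 turn(right) ⇒ (3, 4) facing south
uniquely the one of 16 2-step routes that fits.

move(1), turn(right)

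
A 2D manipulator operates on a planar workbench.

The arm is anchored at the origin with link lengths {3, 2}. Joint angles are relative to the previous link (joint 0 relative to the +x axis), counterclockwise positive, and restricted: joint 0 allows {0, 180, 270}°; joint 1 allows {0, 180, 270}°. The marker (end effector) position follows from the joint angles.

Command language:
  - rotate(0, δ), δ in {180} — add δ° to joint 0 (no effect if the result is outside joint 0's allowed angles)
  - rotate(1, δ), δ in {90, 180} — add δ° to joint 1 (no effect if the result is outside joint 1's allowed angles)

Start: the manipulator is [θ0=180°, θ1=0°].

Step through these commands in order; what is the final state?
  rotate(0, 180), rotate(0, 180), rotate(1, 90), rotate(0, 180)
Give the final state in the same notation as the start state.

[θ0=0°, θ1=0°]

t0: [θ0=180°, θ1=0°]
1. rotate(0, 180) → [θ0=0°, θ1=0°]
2. rotate(0, 180) → [θ0=180°, θ1=0°]
3. rotate(1, 90) → [θ0=180°, θ1=0°]
4. rotate(0, 180) → [θ0=0°, θ1=0°]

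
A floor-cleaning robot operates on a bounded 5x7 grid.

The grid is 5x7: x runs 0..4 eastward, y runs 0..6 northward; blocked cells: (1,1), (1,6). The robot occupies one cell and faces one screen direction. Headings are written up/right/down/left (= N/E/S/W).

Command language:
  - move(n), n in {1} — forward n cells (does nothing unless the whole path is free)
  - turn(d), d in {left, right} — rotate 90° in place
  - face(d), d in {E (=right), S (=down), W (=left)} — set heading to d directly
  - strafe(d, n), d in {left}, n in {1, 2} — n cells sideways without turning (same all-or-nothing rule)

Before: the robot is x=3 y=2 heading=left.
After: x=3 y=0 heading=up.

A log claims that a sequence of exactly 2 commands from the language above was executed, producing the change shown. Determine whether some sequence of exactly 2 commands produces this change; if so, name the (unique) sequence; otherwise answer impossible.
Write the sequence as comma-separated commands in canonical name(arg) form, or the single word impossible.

key: order matters: swapping strafe(left, 2) and turn(right) lands elsewhere
from: x=3 y=2 heading=left
step 1 (strafe(left, 2)): x=3 y=0 heading=left
step 2 (turn(right)): x=3 y=0 heading=up
no rival 2-sequence matches.

strafe(left, 2), turn(right)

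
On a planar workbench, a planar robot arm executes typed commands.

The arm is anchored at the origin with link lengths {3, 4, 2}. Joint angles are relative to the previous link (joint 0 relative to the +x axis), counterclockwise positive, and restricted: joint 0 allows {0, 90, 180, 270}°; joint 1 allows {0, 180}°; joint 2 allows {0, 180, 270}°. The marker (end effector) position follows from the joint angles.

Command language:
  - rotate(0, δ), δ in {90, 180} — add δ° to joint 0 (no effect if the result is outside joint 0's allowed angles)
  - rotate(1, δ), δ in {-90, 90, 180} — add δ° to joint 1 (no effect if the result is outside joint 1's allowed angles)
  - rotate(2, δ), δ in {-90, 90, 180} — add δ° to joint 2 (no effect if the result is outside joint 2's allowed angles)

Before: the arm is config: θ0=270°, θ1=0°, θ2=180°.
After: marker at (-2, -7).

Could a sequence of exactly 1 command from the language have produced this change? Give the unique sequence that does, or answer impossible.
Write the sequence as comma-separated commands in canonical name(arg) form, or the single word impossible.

from: config: θ0=270°, θ1=0°, θ2=180°
step 1 (rotate(2, 90)): config: θ0=270°, θ1=0°, θ2=270°
uniquely the one of 8 1-step routes that fits.

rotate(2, 90)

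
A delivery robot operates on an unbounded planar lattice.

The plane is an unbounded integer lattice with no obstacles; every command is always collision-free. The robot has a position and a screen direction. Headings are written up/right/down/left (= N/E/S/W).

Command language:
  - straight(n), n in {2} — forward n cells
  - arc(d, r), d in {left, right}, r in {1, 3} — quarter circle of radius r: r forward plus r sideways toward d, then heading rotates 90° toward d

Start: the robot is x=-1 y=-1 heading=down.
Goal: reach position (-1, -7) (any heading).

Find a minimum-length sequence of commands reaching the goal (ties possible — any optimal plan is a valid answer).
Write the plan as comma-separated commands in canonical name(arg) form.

straight(2), straight(2), straight(2)

from: x=-1 y=-1 heading=down
[1] after straight(2): x=-1 y=-3 heading=down
[2] after straight(2): x=-1 y=-5 heading=down
[3] after straight(2): x=-1 y=-7 heading=down
shorter routes all fall short; 3 is best.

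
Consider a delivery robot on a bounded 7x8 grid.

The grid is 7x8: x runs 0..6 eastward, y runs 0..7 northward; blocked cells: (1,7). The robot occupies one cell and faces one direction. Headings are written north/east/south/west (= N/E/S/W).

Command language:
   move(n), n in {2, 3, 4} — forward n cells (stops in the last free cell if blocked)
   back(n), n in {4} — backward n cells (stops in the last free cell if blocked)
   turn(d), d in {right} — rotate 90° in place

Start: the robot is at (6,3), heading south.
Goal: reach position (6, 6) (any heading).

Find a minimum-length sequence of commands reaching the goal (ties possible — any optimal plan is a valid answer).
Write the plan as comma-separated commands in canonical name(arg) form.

begin: at (6,3), heading south
t=1 turn(right) ⇒ at (6,3), heading west
t=2 turn(right) ⇒ at (6,3), heading north
t=3 move(3) ⇒ at (6,6), heading north
shorter routes all fall short; 3 is best.

turn(right), turn(right), move(3)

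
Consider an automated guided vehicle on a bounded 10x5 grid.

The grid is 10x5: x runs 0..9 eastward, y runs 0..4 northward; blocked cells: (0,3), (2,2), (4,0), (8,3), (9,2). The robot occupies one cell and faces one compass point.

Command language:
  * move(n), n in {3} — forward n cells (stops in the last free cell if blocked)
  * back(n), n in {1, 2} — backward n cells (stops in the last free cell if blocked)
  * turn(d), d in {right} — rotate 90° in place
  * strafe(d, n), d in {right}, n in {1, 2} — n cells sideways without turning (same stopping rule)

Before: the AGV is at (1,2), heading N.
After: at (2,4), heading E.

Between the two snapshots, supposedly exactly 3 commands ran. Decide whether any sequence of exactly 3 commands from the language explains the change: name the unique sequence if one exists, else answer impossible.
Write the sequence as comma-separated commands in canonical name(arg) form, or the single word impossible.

move(3), strafe(right, 1), turn(right)

key: move(3) runs into the grid edge before its full distance
initial: at (1,2), heading N
1. move(3) → at (1,4), heading N
2. strafe(right, 1) → at (2,4), heading N
3. turn(right) → at (2,4), heading E
no rival 3-sequence matches.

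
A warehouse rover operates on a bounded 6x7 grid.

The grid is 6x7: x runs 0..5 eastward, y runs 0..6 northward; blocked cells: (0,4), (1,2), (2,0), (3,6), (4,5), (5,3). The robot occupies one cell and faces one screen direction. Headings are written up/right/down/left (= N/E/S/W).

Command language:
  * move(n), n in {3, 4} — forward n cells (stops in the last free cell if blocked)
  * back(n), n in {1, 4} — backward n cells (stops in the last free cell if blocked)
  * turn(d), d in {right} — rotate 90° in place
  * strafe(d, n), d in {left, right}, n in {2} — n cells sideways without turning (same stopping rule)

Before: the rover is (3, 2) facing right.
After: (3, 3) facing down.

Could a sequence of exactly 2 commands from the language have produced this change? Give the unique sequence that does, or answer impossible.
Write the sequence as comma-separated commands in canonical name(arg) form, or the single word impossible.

turn(right), back(1)

key: position moved to (3,3) AND the heading swung to S — translation plus rotation needed
begin: (3, 2) facing right
1. turn(right) → (3, 2) facing down
2. back(1) → (3, 3) facing down
all 49 alternatives checked — unique.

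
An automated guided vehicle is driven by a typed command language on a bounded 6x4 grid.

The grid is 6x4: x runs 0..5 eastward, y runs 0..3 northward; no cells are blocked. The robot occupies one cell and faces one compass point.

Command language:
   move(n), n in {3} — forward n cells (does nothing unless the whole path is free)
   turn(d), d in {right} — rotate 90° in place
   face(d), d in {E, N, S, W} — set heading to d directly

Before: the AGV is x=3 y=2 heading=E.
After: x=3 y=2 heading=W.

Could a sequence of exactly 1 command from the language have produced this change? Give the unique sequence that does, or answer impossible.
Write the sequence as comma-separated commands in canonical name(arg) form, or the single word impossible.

key: (3,2) unchanged — the single command moves nothing
start: x=3 y=2 heading=E
[1] after face(W): x=3 y=2 heading=W
all 6 alternatives checked — unique.

face(W)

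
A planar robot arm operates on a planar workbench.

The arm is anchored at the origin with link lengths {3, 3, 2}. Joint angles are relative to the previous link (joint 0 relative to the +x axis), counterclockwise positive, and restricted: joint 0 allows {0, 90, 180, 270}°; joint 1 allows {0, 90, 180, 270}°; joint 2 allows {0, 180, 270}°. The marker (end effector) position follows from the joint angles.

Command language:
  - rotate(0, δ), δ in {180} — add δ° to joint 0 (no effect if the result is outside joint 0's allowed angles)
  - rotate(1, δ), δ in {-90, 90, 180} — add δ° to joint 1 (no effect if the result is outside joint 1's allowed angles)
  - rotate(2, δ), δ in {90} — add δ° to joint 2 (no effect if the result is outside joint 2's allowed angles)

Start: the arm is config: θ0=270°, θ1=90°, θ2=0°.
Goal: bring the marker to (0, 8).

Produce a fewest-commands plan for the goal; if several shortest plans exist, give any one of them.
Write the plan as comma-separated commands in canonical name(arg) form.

rotate(1, -90), rotate(0, 180)

start: config: θ0=270°, θ1=90°, θ2=0°
step 1 (rotate(1, -90)): config: θ0=270°, θ1=0°, θ2=0°
step 2 (rotate(0, 180)): config: θ0=90°, θ1=0°, θ2=0°
nothing shorter than 2 reaches the goal.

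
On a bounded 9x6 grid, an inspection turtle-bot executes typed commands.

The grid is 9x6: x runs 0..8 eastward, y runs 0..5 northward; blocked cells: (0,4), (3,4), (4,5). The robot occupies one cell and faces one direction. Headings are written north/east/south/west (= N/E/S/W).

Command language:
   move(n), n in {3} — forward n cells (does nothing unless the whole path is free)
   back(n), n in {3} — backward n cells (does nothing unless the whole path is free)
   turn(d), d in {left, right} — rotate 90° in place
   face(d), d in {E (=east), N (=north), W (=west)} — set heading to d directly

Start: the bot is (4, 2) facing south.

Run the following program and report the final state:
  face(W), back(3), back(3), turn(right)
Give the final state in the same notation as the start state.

initial: (4, 2) facing south
[1] after face(W): (4, 2) facing west
[2] after back(3): (7, 2) facing west
[3] after back(3): (7, 2) facing west
[4] after turn(right): (7, 2) facing north

(7, 2) facing north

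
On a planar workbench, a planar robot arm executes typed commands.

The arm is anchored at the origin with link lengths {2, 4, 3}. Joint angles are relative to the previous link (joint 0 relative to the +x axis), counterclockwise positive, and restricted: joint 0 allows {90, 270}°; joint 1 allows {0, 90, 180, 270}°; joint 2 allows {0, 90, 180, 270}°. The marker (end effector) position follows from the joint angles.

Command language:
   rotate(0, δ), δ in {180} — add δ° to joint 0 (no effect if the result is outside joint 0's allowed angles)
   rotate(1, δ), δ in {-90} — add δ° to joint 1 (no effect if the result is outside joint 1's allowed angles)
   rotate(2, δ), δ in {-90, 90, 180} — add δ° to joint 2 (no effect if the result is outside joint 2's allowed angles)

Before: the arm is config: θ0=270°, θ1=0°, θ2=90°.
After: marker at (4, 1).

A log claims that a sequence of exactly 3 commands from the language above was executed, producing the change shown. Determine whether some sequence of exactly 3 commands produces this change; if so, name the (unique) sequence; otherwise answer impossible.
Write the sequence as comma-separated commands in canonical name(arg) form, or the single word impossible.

rotate(1, -90), rotate(1, -90), rotate(1, -90)

initial: config: θ0=270°, θ1=0°, θ2=90°
step 1 (rotate(1, -90)): config: θ0=270°, θ1=270°, θ2=90°
step 2 (rotate(1, -90)): config: θ0=270°, θ1=180°, θ2=90°
step 3 (rotate(1, -90)): config: θ0=270°, θ1=90°, θ2=90°
uniquely the one of 125 3-step routes that fits.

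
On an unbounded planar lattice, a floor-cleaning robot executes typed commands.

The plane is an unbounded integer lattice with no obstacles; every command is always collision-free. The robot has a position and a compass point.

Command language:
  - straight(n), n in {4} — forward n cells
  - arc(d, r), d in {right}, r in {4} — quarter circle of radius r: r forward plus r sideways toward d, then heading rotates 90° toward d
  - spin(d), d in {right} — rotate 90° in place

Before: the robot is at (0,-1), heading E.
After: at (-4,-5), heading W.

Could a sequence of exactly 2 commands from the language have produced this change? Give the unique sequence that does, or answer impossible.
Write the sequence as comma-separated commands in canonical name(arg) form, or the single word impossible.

spin(right), arc(right, 4)

key: position moved to (-4,-5) AND the heading swung to W — translation plus rotation needed
initial: at (0,-1), heading E
step 1 (spin(right)): at (0,-1), heading S
step 2 (arc(right, 4)): at (-4,-5), heading W
no rival 2-sequence matches.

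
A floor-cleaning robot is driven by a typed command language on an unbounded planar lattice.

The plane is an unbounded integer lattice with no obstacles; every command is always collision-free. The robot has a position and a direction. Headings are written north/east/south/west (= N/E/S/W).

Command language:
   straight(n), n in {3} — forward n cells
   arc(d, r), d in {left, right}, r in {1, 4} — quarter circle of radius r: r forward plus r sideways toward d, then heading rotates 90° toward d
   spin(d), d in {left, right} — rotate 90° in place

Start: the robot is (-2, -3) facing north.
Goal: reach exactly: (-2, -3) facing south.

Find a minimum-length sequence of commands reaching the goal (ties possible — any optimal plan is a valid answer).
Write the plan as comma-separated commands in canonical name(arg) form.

spin(left), spin(left)

initial: (-2, -3) facing north
step 1 (spin(left)): (-2, -3) facing west
step 2 (spin(left)): (-2, -3) facing south
nothing shorter than 2 reaches the goal.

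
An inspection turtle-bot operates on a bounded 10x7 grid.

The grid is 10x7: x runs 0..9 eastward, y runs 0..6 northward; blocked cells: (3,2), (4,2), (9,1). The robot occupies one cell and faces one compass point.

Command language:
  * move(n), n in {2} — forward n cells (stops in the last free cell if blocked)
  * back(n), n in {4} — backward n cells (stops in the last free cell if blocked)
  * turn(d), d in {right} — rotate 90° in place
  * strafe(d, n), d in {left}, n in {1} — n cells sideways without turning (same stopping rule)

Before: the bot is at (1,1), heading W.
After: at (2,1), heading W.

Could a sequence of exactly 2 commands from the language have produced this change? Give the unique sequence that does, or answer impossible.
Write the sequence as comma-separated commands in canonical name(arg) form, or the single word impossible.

impossible

no 2-step route produces this change.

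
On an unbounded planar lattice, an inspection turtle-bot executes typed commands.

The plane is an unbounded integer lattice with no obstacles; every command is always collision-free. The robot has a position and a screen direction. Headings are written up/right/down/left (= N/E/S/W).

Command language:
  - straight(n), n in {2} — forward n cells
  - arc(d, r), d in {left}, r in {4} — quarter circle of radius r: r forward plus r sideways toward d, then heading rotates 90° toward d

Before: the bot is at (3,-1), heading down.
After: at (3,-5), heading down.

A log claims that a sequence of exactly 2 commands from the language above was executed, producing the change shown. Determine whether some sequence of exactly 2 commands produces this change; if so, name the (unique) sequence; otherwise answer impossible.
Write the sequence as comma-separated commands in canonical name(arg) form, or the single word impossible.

straight(2), straight(2)

key: still facing S at the end — nothing in the sequence rotates
from: at (3,-1), heading down
[1] after straight(2): at (3,-3), heading down
[2] after straight(2): at (3,-5), heading down
no rival 2-sequence matches.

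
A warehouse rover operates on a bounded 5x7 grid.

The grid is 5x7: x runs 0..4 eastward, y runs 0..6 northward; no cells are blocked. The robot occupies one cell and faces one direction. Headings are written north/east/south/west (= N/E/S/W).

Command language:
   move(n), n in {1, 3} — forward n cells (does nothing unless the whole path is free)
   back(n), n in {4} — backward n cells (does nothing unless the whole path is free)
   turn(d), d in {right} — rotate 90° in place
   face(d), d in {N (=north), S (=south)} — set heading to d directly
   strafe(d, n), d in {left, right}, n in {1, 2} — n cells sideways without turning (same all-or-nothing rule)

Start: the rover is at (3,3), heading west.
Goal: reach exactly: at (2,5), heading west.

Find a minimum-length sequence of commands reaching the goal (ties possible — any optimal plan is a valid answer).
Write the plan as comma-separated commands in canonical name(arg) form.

strafe(right, 2), move(1)

initial: at (3,3), heading west
step 1 (strafe(right, 2)): at (3,5), heading west
step 2 (move(1)): at (2,5), heading west
minimal: 2 command(s), checked below 2.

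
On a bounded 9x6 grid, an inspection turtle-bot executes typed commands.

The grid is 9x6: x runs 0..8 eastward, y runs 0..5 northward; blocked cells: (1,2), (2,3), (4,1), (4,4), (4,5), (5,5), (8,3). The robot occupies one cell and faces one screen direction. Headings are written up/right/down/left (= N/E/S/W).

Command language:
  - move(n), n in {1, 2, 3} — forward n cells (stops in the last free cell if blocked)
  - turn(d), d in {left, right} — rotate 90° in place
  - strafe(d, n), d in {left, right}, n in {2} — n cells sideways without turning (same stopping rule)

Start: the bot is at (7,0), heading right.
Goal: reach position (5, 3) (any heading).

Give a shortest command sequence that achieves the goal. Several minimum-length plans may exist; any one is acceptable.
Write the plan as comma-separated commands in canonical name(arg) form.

initial: at (7,0), heading right
1. turn(left) → at (7,0), heading up
2. move(3) → at (7,3), heading up
3. strafe(left, 2) → at (5,3), heading up
minimal: 3 command(s), checked below 3.

turn(left), move(3), strafe(left, 2)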